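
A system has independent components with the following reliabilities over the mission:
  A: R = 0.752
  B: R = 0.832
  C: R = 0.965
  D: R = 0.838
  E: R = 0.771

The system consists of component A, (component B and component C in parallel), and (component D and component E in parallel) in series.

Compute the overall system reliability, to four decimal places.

Parallel (B and C): 1 − (1 − 0.832000)(1 − 0.965000) = 0.994120
Parallel (D and E): 1 − (1 − 0.838000)(1 − 0.771000) = 0.962902
Series (A, [0.994120], and [0.962902]): 0.752000 × 0.994120 × 0.962902 = 0.7198

0.7198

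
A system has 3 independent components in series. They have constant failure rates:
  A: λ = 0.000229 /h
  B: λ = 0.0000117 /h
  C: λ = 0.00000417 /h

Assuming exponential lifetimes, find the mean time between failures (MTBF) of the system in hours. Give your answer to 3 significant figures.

4080

Series of exponential components: λ_sys = Σ λ_i
λ_sys = 0.000229 + 0.0000117 + 0.00000417 = 2.4487e-04 /h
MTBF = 1 / λ_sys = 4080 h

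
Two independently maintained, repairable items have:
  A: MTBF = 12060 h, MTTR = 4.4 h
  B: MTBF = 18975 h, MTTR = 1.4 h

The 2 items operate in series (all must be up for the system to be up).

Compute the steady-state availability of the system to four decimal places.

A(A) = MTBF/(MTBF+MTTR) = 12060/(12060+4.4) = 0.999635
A(B) = MTBF/(MTBF+MTTR) = 18975/(18975+1.4) = 0.999926
Series availability: 0.999635 × 0.999926 = 0.9996

0.9996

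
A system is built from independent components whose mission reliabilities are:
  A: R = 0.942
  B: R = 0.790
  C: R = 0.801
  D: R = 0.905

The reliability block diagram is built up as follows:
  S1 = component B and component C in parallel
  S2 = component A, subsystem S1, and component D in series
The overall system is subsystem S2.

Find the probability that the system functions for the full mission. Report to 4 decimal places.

Parallel (B and C): 1 − (1 − 0.790000)(1 − 0.801000) = 0.958210
Series (A, [0.958210], and D): 0.942000 × 0.958210 × 0.905000 = 0.8169

0.8169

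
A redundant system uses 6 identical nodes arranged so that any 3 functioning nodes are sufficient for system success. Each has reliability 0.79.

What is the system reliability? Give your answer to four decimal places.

R = Σ_{i=3}^{6} C(6,i) p^i (1−p)^{6−i} with p = 0.79
C(6,3)·0.79^3·0.21^3 = 0.091321
C(6,4)·0.79^4·0.21^2 = 0.257655
C(6,5)·0.79^5·0.21^1 = 0.387709
C(6,6)·0.79^6·0.21^0 = 0.243087
Sum = 0.9798

0.9798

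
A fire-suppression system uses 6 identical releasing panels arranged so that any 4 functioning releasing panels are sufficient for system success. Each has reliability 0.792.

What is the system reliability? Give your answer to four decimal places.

R = Σ_{i=4}^{6} C(6,i) p^i (1−p)^{6−i} with p = 0.792
C(6,4)·0.792^4·0.208^2 = 0.255340
C(6,5)·0.792^5·0.208^1 = 0.388902
C(6,6)·0.792^6·0.208^0 = 0.246803
Sum = 0.8910

0.8910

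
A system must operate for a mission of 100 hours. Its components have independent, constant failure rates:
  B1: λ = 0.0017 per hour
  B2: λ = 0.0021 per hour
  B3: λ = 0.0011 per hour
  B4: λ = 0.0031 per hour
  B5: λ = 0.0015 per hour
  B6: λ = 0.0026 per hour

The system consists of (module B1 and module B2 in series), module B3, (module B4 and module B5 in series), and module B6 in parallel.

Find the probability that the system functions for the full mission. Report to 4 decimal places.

R(B1) = exp(−0.0017 × 100) = 0.843665
R(B2) = exp(−0.0021 × 100) = 0.810584
R(B3) = exp(−0.0011 × 100) = 0.895834
R(B4) = exp(−0.0031 × 100) = 0.733447
R(B5) = exp(−0.0015 × 100) = 0.860708
R(B6) = exp(−0.0026 × 100) = 0.771052
Series (B1 and B2): 0.843665 × 0.810584 = 0.683861
Series (B4 and B5): 0.733447 × 0.860708 = 0.631284
Parallel ([0.683861], B3, [0.631284], and B6): 1 − (1 − 0.683861)(1 − 0.895834)(1 − 0.631284)(1 − 0.771052) = 0.9972

0.9972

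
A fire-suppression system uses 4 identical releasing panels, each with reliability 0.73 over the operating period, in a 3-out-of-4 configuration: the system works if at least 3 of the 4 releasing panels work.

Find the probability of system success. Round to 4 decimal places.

R = Σ_{i=3}^{4} C(4,i) p^i (1−p)^{4−i} with p = 0.73
C(4,3)·0.73^3·0.27^1 = 0.420138
C(4,4)·0.73^4·0.27^0 = 0.283982
Sum = 0.7041

0.7041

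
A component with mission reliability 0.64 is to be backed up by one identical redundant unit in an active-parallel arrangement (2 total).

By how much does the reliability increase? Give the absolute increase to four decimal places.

R_before = 0.64
R_after = 1 − (1 − 0.64)^2 = 0.8704
ΔR = 0.8704 − 0.64 = 0.2304

0.2304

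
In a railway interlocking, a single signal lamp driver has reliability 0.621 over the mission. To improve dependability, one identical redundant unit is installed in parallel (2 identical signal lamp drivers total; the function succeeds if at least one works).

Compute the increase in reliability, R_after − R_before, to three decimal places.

0.235

R_before = 0.621
R_after = 1 − (1 − 0.621)^2 = 0.856
ΔR = 0.856 − 0.621 = 0.235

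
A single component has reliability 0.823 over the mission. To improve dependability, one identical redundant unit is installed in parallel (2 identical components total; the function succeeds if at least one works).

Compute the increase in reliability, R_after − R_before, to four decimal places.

0.1457

R_before = 0.823
R_after = 1 − (1 − 0.823)^2 = 0.9687
ΔR = 0.9687 − 0.823 = 0.1457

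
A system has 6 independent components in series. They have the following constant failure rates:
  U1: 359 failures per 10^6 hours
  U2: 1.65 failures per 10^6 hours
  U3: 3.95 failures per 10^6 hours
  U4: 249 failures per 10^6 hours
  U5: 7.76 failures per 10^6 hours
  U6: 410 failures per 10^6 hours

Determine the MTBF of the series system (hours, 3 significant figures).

Series of exponential components: λ_sys = Σ λ_i
λ_sys = 0.000359 + 0.00000165 + 0.00000395 + 0.000249 + 0.00000776 + 0.000410 = 1.0314e-03 /h
MTBF = 1 / λ_sys = 970 h

970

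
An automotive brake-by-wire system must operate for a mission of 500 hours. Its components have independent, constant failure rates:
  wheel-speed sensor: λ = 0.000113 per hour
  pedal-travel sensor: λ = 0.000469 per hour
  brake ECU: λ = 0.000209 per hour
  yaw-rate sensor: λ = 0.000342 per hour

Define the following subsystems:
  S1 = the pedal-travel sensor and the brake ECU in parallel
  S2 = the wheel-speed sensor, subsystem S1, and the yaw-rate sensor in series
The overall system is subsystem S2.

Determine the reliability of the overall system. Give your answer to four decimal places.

0.7800

R(wheel-speed sensor) = exp(−0.000113 × 500) = 0.945066
R(pedal-travel sensor) = exp(−0.000469 × 500) = 0.790966
R(brake ECU) = exp(−0.000209 × 500) = 0.900775
R(yaw-rate sensor) = exp(−0.000342 × 500) = 0.842822
Parallel (pedal-travel sensor and brake ECU): 1 − (1 − 0.790966)(1 − 0.900775) = 0.979259
Series (wheel-speed sensor, [0.979259], and yaw-rate sensor): 0.945066 × 0.979259 × 0.842822 = 0.7800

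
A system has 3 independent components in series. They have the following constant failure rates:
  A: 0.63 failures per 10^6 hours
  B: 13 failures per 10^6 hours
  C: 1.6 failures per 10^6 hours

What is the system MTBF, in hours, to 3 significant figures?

Series of exponential components: λ_sys = Σ λ_i
λ_sys = 0.00000063 + 0.000013 + 0.0000016 = 1.5230e-05 /h
MTBF = 1 / λ_sys = 65700 h

65700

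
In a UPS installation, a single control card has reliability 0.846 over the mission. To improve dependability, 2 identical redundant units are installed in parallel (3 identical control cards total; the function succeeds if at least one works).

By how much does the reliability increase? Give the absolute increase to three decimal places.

0.150

R_before = 0.846
R_after = 1 − (1 − 0.846)^3 = 0.996
ΔR = 0.996 − 0.846 = 0.150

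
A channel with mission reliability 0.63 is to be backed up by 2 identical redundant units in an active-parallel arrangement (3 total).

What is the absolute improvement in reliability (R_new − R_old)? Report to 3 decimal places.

R_before = 0.63
R_after = 1 − (1 − 0.63)^3 = 0.949
ΔR = 0.949 − 0.63 = 0.319

0.319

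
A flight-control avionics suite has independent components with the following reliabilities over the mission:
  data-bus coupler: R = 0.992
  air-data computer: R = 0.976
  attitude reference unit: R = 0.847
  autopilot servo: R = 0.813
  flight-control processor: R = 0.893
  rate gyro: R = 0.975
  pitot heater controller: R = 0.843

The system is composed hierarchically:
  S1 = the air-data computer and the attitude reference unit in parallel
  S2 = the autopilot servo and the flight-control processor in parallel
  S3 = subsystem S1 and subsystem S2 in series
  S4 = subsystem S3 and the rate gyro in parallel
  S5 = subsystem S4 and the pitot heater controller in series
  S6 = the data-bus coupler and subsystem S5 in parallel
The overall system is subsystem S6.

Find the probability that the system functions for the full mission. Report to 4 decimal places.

0.9987

Parallel (air-data computer and attitude reference unit): 1 − (1 − 0.976000)(1 − 0.847000) = 0.996328
Parallel (autopilot servo and flight-control processor): 1 − (1 − 0.813000)(1 − 0.893000) = 0.979991
Series ([0.996328] and [0.979991]): 0.996328 × 0.979991 = 0.976392
Parallel ([0.976392] and rate gyro): 1 − (1 − 0.976392)(1 − 0.975000) = 0.999410
Series ([0.999410] and pitot heater controller): 0.999410 × 0.843000 = 0.842503
Parallel (data-bus coupler and [0.842503]): 1 − (1 − 0.992000)(1 − 0.842503) = 0.9987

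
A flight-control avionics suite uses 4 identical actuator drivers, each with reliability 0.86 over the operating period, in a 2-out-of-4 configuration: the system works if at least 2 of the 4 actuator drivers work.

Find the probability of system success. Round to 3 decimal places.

0.990

R = Σ_{i=2}^{4} C(4,i) p^i (1−p)^{4−i} with p = 0.86
C(4,2)·0.86^2·0.14^2 = 0.08698
C(4,3)·0.86^3·0.14^1 = 0.35619
C(4,4)·0.86^4·0.14^0 = 0.54701
Sum = 0.990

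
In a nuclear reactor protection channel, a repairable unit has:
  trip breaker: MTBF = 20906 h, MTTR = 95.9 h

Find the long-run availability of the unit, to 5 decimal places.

0.99543

A(trip breaker) = MTBF/(MTBF+MTTR) = 20906/(20906+95.9) = 0.99543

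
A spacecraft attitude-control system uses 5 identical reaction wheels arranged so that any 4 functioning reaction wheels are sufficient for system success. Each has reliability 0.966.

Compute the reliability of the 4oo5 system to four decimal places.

0.9892

R = Σ_{i=4}^{5} C(5,i) p^i (1−p)^{5−i} with p = 0.966
C(5,4)·0.966^4·0.034^1 = 0.148033
C(5,5)·0.966^5·0.034^0 = 0.841174
Sum = 0.9892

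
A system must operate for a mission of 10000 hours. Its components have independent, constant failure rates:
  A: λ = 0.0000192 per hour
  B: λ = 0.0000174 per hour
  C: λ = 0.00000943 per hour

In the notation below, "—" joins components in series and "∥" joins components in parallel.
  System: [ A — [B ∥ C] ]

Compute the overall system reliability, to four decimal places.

R(A) = exp(−0.0000192 × 10000) = 0.825307
R(B) = exp(−0.0000174 × 10000) = 0.840297
R(C) = exp(−0.00000943 × 10000) = 0.910010
Parallel (B and C): 1 − (1 − 0.840297)(1 − 0.910010) = 0.985628
Series (A and [0.985628]): 0.825307 × 0.985628 = 0.8134

0.8134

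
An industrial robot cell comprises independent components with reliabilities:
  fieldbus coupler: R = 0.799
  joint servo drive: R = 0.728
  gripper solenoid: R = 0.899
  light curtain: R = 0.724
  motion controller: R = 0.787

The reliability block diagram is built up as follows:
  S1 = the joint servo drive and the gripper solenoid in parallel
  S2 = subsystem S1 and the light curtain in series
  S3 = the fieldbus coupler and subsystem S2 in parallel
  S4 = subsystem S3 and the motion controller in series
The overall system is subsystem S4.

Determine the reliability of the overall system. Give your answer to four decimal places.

0.7402

Parallel (joint servo drive and gripper solenoid): 1 − (1 − 0.728000)(1 − 0.899000) = 0.972528
Series ([0.972528] and light curtain): 0.972528 × 0.724000 = 0.704110
Parallel (fieldbus coupler and [0.704110]): 1 − (1 − 0.799000)(1 − 0.704110) = 0.940526
Series ([0.940526] and motion controller): 0.940526 × 0.787000 = 0.7402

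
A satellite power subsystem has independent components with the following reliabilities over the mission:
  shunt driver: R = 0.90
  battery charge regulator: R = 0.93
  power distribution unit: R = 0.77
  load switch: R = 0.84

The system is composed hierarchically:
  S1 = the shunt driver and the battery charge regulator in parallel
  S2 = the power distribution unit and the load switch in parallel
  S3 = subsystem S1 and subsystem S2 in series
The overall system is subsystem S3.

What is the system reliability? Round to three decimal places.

0.956

Parallel (shunt driver and battery charge regulator): 1 − (1 − 0.90000)(1 − 0.93000) = 0.99300
Parallel (power distribution unit and load switch): 1 − (1 − 0.77000)(1 − 0.84000) = 0.96320
Series ([0.99300] and [0.96320]): 0.99300 × 0.96320 = 0.956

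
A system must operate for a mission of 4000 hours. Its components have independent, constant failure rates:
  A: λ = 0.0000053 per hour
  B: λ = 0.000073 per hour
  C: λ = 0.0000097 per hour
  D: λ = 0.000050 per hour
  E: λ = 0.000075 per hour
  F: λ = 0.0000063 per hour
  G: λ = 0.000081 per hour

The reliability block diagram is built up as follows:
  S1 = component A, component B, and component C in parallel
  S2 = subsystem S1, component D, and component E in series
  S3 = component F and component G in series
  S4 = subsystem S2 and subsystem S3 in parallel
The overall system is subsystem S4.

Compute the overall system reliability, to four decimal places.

R(A) = exp(−0.0000053 × 4000) = 0.979023
R(B) = exp(−0.000073 × 4000) = 0.746769
R(C) = exp(−0.0000097 × 4000) = 0.961943
R(D) = exp(−0.000050 × 4000) = 0.818731
R(E) = exp(−0.000075 × 4000) = 0.740818
R(F) = exp(−0.0000063 × 4000) = 0.975115
R(G) = exp(−0.000081 × 4000) = 0.723250
Parallel (A, B, and C): 1 − (1 − 0.979023)(1 − 0.746769)(1 − 0.961943) = 0.999798
Series ([0.999798], D, and E): 0.999798 × 0.818731 × 0.740818 = 0.606408
Series (F and G): 0.975115 × 0.723250 = 0.705252
Parallel ([0.606408] and [0.705252]): 1 − (1 − 0.606408)(1 − 0.705252) = 0.8840

0.8840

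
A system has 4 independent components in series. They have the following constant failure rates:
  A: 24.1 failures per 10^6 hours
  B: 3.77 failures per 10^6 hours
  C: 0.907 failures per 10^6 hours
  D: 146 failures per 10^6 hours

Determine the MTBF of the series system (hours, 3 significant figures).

Series of exponential components: λ_sys = Σ λ_i
λ_sys = 0.0000241 + 0.00000377 + 0.000000907 + 0.000146 = 1.7478e-04 /h
MTBF = 1 / λ_sys = 5720 h

5720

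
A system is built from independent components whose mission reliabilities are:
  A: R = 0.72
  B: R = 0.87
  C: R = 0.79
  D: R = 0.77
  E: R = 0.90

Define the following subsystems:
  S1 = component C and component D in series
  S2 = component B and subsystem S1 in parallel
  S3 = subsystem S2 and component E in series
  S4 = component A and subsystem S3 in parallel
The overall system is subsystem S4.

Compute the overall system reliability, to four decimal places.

Series (C and D): 0.790000 × 0.770000 = 0.608300
Parallel (B and [0.608300]): 1 − (1 − 0.870000)(1 − 0.608300) = 0.949079
Series ([0.949079] and E): 0.949079 × 0.900000 = 0.854171
Parallel (A and [0.854171]): 1 − (1 − 0.720000)(1 − 0.854171) = 0.9592

0.9592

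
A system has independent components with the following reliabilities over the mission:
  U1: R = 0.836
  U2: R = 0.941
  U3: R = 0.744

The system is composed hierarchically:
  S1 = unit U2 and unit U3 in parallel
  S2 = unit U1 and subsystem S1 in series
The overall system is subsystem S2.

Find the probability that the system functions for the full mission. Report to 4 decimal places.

Parallel (U2 and U3): 1 − (1 − 0.941000)(1 − 0.744000) = 0.984896
Series (U1 and [0.984896]): 0.836000 × 0.984896 = 0.8234

0.8234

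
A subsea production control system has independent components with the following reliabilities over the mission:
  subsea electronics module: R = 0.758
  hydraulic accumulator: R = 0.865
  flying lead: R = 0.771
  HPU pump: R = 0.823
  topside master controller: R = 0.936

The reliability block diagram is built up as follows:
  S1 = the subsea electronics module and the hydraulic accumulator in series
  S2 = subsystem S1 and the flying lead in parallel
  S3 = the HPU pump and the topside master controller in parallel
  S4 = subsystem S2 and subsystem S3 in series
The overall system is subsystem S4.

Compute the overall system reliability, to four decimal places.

Series (subsea electronics module and hydraulic accumulator): 0.758000 × 0.865000 = 0.655670
Parallel ([0.655670] and flying lead): 1 − (1 − 0.655670)(1 − 0.771000) = 0.921148
Parallel (HPU pump and topside master controller): 1 − (1 − 0.823000)(1 − 0.936000) = 0.988672
Series ([0.921148] and [0.988672]): 0.921148 × 0.988672 = 0.9107

0.9107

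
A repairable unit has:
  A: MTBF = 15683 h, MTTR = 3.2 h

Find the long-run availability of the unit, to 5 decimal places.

0.99980

A(A) = MTBF/(MTBF+MTTR) = 15683/(15683+3.2) = 0.99980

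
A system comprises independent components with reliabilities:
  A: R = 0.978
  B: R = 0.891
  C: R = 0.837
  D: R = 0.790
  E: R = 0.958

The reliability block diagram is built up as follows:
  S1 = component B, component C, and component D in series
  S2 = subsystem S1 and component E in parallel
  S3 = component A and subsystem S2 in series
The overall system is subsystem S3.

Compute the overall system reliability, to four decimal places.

0.9611

Series (B, C, and D): 0.891000 × 0.837000 × 0.790000 = 0.589156
Parallel ([0.589156] and E): 1 − (1 − 0.589156)(1 − 0.958000) = 0.982745
Series (A and [0.982745]): 0.978000 × 0.982745 = 0.9611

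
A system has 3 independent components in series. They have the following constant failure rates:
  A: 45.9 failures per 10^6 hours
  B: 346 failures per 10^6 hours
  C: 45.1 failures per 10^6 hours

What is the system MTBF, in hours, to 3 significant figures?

Series of exponential components: λ_sys = Σ λ_i
λ_sys = 0.0000459 + 0.000346 + 0.0000451 = 4.3700e-04 /h
MTBF = 1 / λ_sys = 2290 h

2290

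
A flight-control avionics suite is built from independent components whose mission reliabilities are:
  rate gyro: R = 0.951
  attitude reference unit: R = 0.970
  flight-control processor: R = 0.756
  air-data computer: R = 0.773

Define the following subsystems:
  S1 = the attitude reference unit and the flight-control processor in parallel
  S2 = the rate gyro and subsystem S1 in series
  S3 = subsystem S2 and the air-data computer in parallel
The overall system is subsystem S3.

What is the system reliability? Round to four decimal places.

Parallel (attitude reference unit and flight-control processor): 1 − (1 − 0.970000)(1 − 0.756000) = 0.992680
Series (rate gyro and [0.992680]): 0.951000 × 0.992680 = 0.944039
Parallel ([0.944039] and air-data computer): 1 − (1 − 0.944039)(1 − 0.773000) = 0.9873

0.9873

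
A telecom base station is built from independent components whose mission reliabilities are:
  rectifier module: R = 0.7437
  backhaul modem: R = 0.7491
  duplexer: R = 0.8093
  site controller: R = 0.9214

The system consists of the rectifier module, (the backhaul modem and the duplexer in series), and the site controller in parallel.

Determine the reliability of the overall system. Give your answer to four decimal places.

0.9921

Series (backhaul modem and duplexer): 0.749100 × 0.809300 = 0.606247
Parallel (rectifier module, [0.606247], and site controller): 1 − (1 − 0.743700)(1 − 0.606247)(1 − 0.921400) = 0.9921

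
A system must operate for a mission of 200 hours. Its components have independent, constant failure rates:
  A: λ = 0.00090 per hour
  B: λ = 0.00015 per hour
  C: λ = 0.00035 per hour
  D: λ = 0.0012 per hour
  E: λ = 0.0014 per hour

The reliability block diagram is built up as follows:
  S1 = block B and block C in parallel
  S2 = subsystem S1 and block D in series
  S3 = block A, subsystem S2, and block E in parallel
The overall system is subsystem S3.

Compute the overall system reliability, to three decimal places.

0.991

R(A) = exp(−0.00090 × 200) = 0.83527
R(B) = exp(−0.00015 × 200) = 0.97045
R(C) = exp(−0.00035 × 200) = 0.93239
R(D) = exp(−0.0012 × 200) = 0.78663
R(E) = exp(−0.0014 × 200) = 0.75578
Parallel (B and C): 1 − (1 − 0.97045)(1 − 0.93239) = 0.99800
Series ([0.99800] and D): 0.99800 × 0.78663 = 0.78506
Parallel (A, [0.78506], and E): 1 − (1 − 0.83527)(1 − 0.78506)(1 − 0.75578) = 0.991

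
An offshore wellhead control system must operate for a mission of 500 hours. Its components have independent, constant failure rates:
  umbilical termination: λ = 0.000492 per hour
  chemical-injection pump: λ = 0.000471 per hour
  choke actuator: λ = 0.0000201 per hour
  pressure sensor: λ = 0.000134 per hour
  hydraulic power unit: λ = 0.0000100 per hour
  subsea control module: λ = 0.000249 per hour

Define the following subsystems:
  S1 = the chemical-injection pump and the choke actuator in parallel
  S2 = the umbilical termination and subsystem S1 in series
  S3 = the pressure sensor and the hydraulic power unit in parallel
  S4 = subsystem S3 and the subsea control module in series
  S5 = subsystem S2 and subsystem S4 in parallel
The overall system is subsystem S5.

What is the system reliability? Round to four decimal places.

R(umbilical termination) = exp(−0.000492 × 500) = 0.781922
R(chemical-injection pump) = exp(−0.000471 × 500) = 0.790176
R(choke actuator) = exp(−0.0000201 × 500) = 0.990000
R(pressure sensor) = exp(−0.000134 × 500) = 0.935195
R(hydraulic power unit) = exp(−0.0000100 × 500) = 0.995012
R(subsea control module) = exp(−0.000249 × 500) = 0.882938
Parallel (chemical-injection pump and choke actuator): 1 − (1 − 0.790176)(1 − 0.990000) = 0.997902
Series (umbilical termination and [0.997902]): 0.781922 × 0.997902 = 0.780282
Parallel (pressure sensor and hydraulic power unit): 1 − (1 − 0.935195)(1 − 0.995012) = 0.999677
Series ([0.999677] and subsea control module): 0.999677 × 0.882938 = 0.882653
Parallel ([0.780282] and [0.882653]): 1 − (1 − 0.780282)(1 − 0.882653) = 0.9742

0.9742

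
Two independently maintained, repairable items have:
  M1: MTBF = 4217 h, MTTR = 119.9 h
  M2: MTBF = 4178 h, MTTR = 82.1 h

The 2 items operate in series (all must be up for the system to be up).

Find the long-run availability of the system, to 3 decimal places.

0.954

A(M1) = MTBF/(MTBF+MTTR) = 4217/(4217+119.9) = 0.972354
A(M2) = MTBF/(MTBF+MTTR) = 4178/(4178+82.1) = 0.980728
Series availability: 0.972354 × 0.980728 = 0.954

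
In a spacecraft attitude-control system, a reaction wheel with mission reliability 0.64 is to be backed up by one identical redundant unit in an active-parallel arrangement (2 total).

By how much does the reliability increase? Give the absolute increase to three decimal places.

R_before = 0.64
R_after = 1 − (1 − 0.64)^2 = 0.870
ΔR = 0.870 − 0.64 = 0.230

0.230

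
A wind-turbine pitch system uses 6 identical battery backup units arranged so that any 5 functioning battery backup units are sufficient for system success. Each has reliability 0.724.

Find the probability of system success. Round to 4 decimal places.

R = Σ_{i=5}^{6} C(6,i) p^i (1−p)^{6−i} with p = 0.724
C(6,5)·0.724^5·0.276^1 = 0.329422
C(6,6)·0.724^6·0.276^0 = 0.144023
Sum = 0.4734

0.4734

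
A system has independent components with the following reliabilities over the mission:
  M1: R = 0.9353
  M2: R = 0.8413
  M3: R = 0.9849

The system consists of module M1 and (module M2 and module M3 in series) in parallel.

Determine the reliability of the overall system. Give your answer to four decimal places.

Series (M2 and M3): 0.841300 × 0.984900 = 0.828596
Parallel (M1 and [0.828596]): 1 − (1 − 0.935300)(1 − 0.828596) = 0.9889

0.9889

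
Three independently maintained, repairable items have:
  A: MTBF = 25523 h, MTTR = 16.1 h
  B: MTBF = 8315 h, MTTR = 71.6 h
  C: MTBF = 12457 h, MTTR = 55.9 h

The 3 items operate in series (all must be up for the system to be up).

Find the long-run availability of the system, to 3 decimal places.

A(A) = MTBF/(MTBF+MTTR) = 25523/(25523+16.1) = 0.999370
A(B) = MTBF/(MTBF+MTTR) = 8315/(8315+71.6) = 0.991463
A(C) = MTBF/(MTBF+MTTR) = 12457/(12457+55.9) = 0.995533
Series availability: 0.999370 × 0.991463 × 0.995533 = 0.986

0.986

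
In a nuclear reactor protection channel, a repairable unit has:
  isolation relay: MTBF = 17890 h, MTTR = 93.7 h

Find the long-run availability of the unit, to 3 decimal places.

A(isolation relay) = MTBF/(MTBF+MTTR) = 17890/(17890+93.7) = 0.995

0.995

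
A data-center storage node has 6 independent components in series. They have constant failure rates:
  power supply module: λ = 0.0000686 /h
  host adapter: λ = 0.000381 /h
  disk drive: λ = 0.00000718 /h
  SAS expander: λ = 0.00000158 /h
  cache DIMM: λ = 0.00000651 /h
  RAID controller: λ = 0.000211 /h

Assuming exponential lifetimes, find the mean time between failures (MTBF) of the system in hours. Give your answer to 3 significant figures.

Series of exponential components: λ_sys = Σ λ_i
λ_sys = 0.0000686 + 0.000381 + 0.00000718 + 0.00000158 + 0.00000651 + 0.000211 = 6.7587e-04 /h
MTBF = 1 / λ_sys = 1480 h

1480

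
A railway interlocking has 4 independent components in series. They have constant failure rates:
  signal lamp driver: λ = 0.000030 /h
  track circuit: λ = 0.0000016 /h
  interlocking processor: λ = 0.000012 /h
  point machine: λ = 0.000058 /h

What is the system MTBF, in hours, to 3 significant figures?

9840

Series of exponential components: λ_sys = Σ λ_i
λ_sys = 0.000030 + 0.0000016 + 0.000012 + 0.000058 = 1.0160e-04 /h
MTBF = 1 / λ_sys = 9840 h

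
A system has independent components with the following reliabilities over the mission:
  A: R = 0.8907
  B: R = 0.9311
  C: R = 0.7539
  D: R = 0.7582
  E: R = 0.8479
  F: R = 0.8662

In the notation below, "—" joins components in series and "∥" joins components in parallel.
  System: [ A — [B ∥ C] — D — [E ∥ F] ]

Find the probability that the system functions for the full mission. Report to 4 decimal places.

0.6504

Parallel (B and C): 1 − (1 − 0.931100)(1 − 0.753900) = 0.983044
Parallel (E and F): 1 − (1 − 0.847900)(1 − 0.866200) = 0.979649
Series (A, [0.983044], D, and [0.979649]): 0.890700 × 0.983044 × 0.758200 × 0.979649 = 0.6504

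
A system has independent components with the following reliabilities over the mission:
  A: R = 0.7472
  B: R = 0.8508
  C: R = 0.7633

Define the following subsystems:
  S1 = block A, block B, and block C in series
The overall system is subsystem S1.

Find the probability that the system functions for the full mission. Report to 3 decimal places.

Series (A, B, and C): 0.74720 × 0.85080 × 0.76330 = 0.485

0.485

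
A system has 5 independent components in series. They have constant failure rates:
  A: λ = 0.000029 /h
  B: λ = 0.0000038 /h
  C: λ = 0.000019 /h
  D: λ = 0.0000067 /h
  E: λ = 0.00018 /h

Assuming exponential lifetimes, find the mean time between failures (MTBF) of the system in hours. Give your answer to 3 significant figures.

4190

Series of exponential components: λ_sys = Σ λ_i
λ_sys = 0.000029 + 0.0000038 + 0.000019 + 0.0000067 + 0.00018 = 2.3850e-04 /h
MTBF = 1 / λ_sys = 4190 h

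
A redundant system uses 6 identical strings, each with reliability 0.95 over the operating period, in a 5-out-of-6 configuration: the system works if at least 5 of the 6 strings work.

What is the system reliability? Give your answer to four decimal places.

R = Σ_{i=5}^{6} C(6,i) p^i (1−p)^{6−i} with p = 0.95
C(6,5)·0.95^5·0.05^1 = 0.232134
C(6,6)·0.95^6·0.05^0 = 0.735092
Sum = 0.9672

0.9672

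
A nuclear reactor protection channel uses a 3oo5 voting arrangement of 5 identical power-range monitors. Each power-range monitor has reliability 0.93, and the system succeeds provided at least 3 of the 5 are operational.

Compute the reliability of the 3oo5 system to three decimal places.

0.997

R = Σ_{i=3}^{5} C(5,i) p^i (1−p)^{5−i} with p = 0.93
C(5,3)·0.93^3·0.07^2 = 0.03941
C(5,4)·0.93^4·0.07^1 = 0.26182
C(5,5)·0.93^5·0.07^0 = 0.69569
Sum = 0.997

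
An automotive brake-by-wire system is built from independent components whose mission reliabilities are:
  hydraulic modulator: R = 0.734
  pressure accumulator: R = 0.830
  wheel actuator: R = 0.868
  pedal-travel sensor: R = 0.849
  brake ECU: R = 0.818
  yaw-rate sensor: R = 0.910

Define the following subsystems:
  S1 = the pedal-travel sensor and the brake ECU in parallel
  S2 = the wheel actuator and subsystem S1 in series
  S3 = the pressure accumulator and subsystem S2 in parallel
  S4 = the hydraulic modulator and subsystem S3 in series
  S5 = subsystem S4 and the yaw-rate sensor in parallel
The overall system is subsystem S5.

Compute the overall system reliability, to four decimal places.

0.9743

Parallel (pedal-travel sensor and brake ECU): 1 − (1 − 0.849000)(1 − 0.818000) = 0.972518
Series (wheel actuator and [0.972518]): 0.868000 × 0.972518 = 0.844146
Parallel (pressure accumulator and [0.844146]): 1 − (1 − 0.830000)(1 − 0.844146) = 0.973505
Series (hydraulic modulator and [0.973505]): 0.734000 × 0.973505 = 0.714553
Parallel ([0.714553] and yaw-rate sensor): 1 − (1 − 0.714553)(1 − 0.910000) = 0.9743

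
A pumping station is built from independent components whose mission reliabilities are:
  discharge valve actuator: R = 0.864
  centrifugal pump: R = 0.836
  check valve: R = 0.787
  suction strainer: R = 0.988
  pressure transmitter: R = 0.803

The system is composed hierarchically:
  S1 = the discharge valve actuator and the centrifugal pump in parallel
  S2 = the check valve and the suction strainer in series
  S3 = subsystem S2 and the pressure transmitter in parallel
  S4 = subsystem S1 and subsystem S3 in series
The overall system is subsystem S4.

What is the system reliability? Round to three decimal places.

0.935

Parallel (discharge valve actuator and centrifugal pump): 1 − (1 − 0.86400)(1 − 0.83600) = 0.97770
Series (check valve and suction strainer): 0.78700 × 0.98800 = 0.77756
Parallel ([0.77756] and pressure transmitter): 1 − (1 − 0.77756)(1 − 0.80300) = 0.95618
Series ([0.97770] and [0.95618]): 0.97770 × 0.95618 = 0.935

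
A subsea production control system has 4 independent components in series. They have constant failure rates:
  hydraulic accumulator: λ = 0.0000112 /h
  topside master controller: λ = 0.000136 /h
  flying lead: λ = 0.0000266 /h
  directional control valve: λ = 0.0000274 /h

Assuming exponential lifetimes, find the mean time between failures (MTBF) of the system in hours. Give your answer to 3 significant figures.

4970

Series of exponential components: λ_sys = Σ λ_i
λ_sys = 0.0000112 + 0.000136 + 0.0000266 + 0.0000274 = 2.0120e-04 /h
MTBF = 1 / λ_sys = 4970 h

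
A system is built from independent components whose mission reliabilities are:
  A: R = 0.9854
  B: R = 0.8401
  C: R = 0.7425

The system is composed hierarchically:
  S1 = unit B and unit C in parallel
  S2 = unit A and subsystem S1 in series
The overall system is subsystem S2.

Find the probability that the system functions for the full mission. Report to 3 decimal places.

Parallel (B and C): 1 − (1 − 0.84010)(1 − 0.74250) = 0.95883
Series (A and [0.95883]): 0.98540 × 0.95883 = 0.945

0.945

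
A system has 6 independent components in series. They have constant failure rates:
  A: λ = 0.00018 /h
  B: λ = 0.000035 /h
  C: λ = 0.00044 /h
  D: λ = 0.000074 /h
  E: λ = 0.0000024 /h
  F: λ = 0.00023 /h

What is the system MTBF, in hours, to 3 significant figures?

1040

Series of exponential components: λ_sys = Σ λ_i
λ_sys = 0.00018 + 0.000035 + 0.00044 + 0.000074 + 0.0000024 + 0.00023 = 9.6140e-04 /h
MTBF = 1 / λ_sys = 1040 h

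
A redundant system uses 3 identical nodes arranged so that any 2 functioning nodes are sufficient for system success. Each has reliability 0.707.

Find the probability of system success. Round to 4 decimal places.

R = Σ_{i=2}^{3} C(3,i) p^i (1−p)^{3−i} with p = 0.707
C(3,2)·0.707^2·0.293^1 = 0.439367
C(3,3)·0.707^3·0.293^0 = 0.353393
Sum = 0.7928

0.7928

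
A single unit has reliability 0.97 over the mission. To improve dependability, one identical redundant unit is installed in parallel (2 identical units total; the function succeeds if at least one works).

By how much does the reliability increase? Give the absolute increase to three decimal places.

0.029

R_before = 0.97
R_after = 1 − (1 − 0.97)^2 = 0.999
ΔR = 0.999 − 0.97 = 0.029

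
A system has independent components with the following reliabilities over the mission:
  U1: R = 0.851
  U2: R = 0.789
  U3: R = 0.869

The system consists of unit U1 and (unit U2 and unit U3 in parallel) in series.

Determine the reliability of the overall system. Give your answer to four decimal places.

Parallel (U2 and U3): 1 − (1 − 0.789000)(1 − 0.869000) = 0.972359
Series (U1 and [0.972359]): 0.851000 × 0.972359 = 0.8275

0.8275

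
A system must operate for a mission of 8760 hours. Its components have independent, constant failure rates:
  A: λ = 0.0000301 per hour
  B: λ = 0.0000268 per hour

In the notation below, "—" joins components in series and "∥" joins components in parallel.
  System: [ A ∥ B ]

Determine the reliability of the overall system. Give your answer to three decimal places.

R(A) = exp(−0.0000301 × 8760) = 0.76822
R(B) = exp(−0.0000268 × 8760) = 0.79075
Parallel (A and B): 1 − (1 − 0.76822)(1 − 0.79075) = 0.952

0.952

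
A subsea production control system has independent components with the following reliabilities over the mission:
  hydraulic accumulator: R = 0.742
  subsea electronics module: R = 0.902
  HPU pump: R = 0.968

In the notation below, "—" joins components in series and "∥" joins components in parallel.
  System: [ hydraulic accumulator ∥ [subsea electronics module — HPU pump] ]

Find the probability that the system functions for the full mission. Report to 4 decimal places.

Series (subsea electronics module and HPU pump): 0.902000 × 0.968000 = 0.873136
Parallel (hydraulic accumulator and [0.873136]): 1 − (1 − 0.742000)(1 − 0.873136) = 0.9673

0.9673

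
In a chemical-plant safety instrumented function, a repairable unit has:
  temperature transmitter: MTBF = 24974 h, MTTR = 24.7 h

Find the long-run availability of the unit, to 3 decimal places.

A(temperature transmitter) = MTBF/(MTBF+MTTR) = 24974/(24974+24.7) = 0.999

0.999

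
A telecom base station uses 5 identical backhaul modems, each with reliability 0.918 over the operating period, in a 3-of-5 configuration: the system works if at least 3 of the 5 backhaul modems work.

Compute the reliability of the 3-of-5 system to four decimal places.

R = Σ_{i=3}^{5} C(5,i) p^i (1−p)^{5−i} with p = 0.918
C(5,3)·0.918^3·0.082^2 = 0.052018
C(5,4)·0.918^4·0.082^1 = 0.291175
C(5,5)·0.918^5·0.082^0 = 0.651949
Sum = 0.9951

0.9951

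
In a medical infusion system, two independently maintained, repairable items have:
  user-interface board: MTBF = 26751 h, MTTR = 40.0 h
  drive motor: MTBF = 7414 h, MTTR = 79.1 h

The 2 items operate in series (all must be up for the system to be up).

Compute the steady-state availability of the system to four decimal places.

0.9880

A(user-interface board) = MTBF/(MTBF+MTTR) = 26751/(26751+40.0) = 0.998507
A(drive motor) = MTBF/(MTBF+MTTR) = 7414/(7414+79.1) = 0.989444
Series availability: 0.998507 × 0.989444 = 0.9880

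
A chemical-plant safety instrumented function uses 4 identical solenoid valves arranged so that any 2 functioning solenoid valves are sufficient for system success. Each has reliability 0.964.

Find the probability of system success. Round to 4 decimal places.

0.9998

R = Σ_{i=2}^{4} C(4,i) p^i (1−p)^{4−i} with p = 0.964
C(4,2)·0.964^2·0.036^2 = 0.007226
C(4,3)·0.964^3·0.036^1 = 0.129001
C(4,4)·0.964^4·0.036^0 = 0.863591
Sum = 0.9998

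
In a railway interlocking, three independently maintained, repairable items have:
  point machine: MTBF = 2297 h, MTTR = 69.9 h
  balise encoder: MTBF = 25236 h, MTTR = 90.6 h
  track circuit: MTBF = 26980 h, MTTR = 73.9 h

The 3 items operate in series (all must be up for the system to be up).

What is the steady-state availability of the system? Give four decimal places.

A(point machine) = MTBF/(MTBF+MTTR) = 2297/(2297+69.9) = 0.970468
A(balise encoder) = MTBF/(MTBF+MTTR) = 25236/(25236+90.6) = 0.996423
A(track circuit) = MTBF/(MTBF+MTTR) = 26980/(26980+73.9) = 0.997268
Series availability: 0.970468 × 0.996423 × 0.997268 = 0.9644

0.9644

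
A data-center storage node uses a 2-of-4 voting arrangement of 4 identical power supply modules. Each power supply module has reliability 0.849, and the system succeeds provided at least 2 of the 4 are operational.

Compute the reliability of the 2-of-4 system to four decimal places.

R = Σ_{i=2}^{4} C(4,i) p^i (1−p)^{4−i} with p = 0.849
C(4,2)·0.849^2·0.151^2 = 0.098610
C(4,3)·0.849^3·0.151^1 = 0.369624
C(4,4)·0.849^4·0.151^0 = 0.519554
Sum = 0.9878

0.9878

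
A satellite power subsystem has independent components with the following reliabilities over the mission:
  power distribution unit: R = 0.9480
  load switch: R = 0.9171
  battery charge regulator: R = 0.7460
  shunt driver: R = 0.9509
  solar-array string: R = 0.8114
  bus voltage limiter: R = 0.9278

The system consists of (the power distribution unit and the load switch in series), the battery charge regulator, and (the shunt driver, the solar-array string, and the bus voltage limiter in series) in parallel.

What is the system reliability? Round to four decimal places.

0.9906

Series (power distribution unit and load switch): 0.948000 × 0.917100 = 0.869411
Series (shunt driver, solar-array string, and bus voltage limiter): 0.950900 × 0.811400 × 0.927800 = 0.715854
Parallel ([0.869411], battery charge regulator, and [0.715854]): 1 − (1 − 0.869411)(1 − 0.746000)(1 − 0.715854) = 0.9906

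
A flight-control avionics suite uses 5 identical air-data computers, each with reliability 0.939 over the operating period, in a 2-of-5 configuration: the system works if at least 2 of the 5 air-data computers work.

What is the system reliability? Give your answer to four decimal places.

R = Σ_{i=2}^{5} C(5,i) p^i (1−p)^{5−i} with p = 0.939
C(5,2)·0.939^2·0.061^3 = 0.002001
C(5,3)·0.939^3·0.061^2 = 0.030807
C(5,4)·0.939^4·0.061^1 = 0.237117
C(5,5)·0.939^5·0.061^0 = 0.730009
Sum = 0.9999

0.9999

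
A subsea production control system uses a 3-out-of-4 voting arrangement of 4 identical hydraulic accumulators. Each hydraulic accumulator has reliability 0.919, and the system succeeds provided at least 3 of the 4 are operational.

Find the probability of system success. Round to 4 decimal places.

R = Σ_{i=3}^{4} C(4,i) p^i (1−p)^{4−i} with p = 0.919
C(4,3)·0.919^3·0.081^1 = 0.251473
C(4,4)·0.919^4·0.081^0 = 0.713283
Sum = 0.9648

0.9648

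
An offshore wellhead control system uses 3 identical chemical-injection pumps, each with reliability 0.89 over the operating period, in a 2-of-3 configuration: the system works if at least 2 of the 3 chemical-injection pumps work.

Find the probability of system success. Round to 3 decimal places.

0.966

R = Σ_{i=2}^{3} C(3,i) p^i (1−p)^{3−i} with p = 0.89
C(3,2)·0.89^2·0.11^1 = 0.26139
C(3,3)·0.89^3·0.11^0 = 0.70497
Sum = 0.966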